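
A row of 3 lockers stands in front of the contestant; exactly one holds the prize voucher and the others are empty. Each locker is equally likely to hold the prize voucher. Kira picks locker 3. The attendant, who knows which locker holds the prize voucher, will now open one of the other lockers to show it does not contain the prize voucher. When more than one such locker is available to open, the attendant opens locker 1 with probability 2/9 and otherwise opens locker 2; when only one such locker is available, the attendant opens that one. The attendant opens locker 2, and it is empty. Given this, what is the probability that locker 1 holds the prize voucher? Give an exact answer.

9/16

Apply Bayes' rule, conditioning on where the prize voucher actually is.
If it is in locker 1 (prior 1/3): only locker 2 is available, probability 1; weight (1/3)·1 = 1/3.
If it is in locker 2 (prior 1/3): the attendant opened locker 2, so this case is ruled out; weight (1/3)·0 = 0.
If it is in locker 3 (prior 1/3): locker 1 is available but not opened, probability 7/9; weight (1/3)·(7/9) = 7/27.
The weights sum to 16/27.
So P(the prize voucher in locker 1 | the attendant opened locker 2) = (1/3) / (16/27) = 9/16.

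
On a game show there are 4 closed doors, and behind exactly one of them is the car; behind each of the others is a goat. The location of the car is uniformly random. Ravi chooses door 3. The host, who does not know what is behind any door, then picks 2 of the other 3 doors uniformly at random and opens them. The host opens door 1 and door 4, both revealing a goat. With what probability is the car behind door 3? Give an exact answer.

1/2

Apply Bayes' rule, conditioning on where the car actually is.
If it is behind either of doors 1 and 4 (prior 1/4 each): that door was opened and seen not to hold the prize — ruled out; weight (1/4)·0 = 0 each.
If it is behind either of doors 2 and 3 (prior 1/4 each): the host picks exactly this set with probability 1/3 regardless, and none is the prize; weight (1/4)·(1/3) = 1/12 each.
The weights sum to 1/6.
So P(the car behind door 3 | the host opened door 1 and door 4) = (1/12) / (1/6) = 1/2.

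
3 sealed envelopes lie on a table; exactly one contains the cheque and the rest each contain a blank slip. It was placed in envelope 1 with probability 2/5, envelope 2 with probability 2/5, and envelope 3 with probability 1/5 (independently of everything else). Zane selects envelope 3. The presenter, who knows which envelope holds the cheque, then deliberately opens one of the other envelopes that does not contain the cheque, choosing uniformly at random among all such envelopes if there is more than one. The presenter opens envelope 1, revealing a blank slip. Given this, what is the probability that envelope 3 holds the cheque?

Consider each possible location of the cheque in turn.
If it is in envelope 1 (prior 2/5): the presenter opened envelope 1, so this case is ruled out; weight (2/5)·0 = 0.
If it is in envelope 2 (prior 2/5): the presenter has no choice, probability 1; weight (2/5)·1 = 2/5.
If it is in envelope 3 (prior 1/5): the presenter has 2 equally likely choices, so probability 1/2; weight (1/5)·(1/2) = 1/10.
The weights sum to 1/2.
So P(the cheque in envelope 3 | the presenter opened envelope 1) = (1/10) / (1/2) = 1/5.

1/5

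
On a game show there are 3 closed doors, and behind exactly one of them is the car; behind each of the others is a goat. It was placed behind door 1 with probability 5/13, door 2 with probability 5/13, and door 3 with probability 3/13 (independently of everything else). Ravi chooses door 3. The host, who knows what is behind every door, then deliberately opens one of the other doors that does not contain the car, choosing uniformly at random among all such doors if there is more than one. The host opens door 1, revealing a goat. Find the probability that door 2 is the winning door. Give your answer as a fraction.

10/13

Consider each possible location of the car in turn.
If it is behind door 1 (prior 5/13): the host opened door 1, so this case is ruled out; weight (5/13)·0 = 0.
If it is behind door 2 (prior 5/13): the host has no choice, probability 1; weight (5/13)·1 = 5/13.
If it is behind door 3 (prior 3/13): the host has 2 equally likely choices, so probability 1/2; weight (3/13)·(1/2) = 3/26.
The weights sum to 1/2.
So P(the car behind door 2 | the host opened door 1) = (5/13) / (1/2) = 10/13.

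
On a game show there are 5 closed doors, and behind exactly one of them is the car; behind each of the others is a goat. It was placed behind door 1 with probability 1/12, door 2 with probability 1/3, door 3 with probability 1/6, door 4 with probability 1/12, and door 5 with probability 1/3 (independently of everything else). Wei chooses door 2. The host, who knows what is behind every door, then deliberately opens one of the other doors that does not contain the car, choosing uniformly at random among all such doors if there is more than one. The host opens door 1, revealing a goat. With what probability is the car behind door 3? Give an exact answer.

Apply Bayes' rule, conditioning on where the car actually is.
If it is behind door 1 (prior 1/12): the host opened door 1, so this case is ruled out; weight (1/12)·0 = 0.
If it is behind door 2 (prior 1/3): the host has 4 equally likely choices, so probability 1/4; weight (1/3)·(1/4) = 1/12.
If it is behind door 3 (prior 1/6): the host has 3 equally likely choices, so probability 1/3; weight (1/6)·(1/3) = 1/18.
If it is behind door 4 (prior 1/12): the host has 3 equally likely choices, so probability 1/3; weight (1/12)·(1/3) = 1/36.
If it is behind door 5 (prior 1/3): the host has 3 equally likely choices, so probability 1/3; weight (1/3)·(1/3) = 1/9.
The weights sum to 5/18.
So P(the car behind door 3 | the host opened door 1) = (1/18) / (5/18) = 1/5.

1/5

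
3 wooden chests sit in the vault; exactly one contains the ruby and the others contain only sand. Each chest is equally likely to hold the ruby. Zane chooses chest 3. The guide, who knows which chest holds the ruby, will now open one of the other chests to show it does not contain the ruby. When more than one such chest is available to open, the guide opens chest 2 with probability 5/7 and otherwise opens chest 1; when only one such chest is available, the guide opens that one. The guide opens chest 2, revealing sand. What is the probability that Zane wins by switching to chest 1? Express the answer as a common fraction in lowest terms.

Consider each possible location of the ruby in turn.
If it is in chest 1 (prior 1/3): only chest 2 is available, probability 1; weight (1/3)·1 = 1/3.
If it is in chest 2 (prior 1/3): the guide opened chest 2, so this case is ruled out; weight (1/3)·0 = 0.
If it is in chest 3 (prior 1/3): chest 2 is available, opened with probability 5/7; weight (1/3)·(5/7) = 5/21.
The weights sum to 4/7.
So P(the ruby in chest 1 | the guide opened chest 2) = (1/3) / (4/7) = 7/12.

7/12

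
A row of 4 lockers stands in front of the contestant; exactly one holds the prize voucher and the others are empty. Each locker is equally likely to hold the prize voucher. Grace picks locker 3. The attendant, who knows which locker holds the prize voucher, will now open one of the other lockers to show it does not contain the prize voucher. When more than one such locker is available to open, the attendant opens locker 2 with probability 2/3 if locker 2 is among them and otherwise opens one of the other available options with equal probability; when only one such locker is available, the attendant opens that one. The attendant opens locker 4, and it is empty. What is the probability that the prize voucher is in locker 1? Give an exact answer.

Apply Bayes' rule, conditioning on where the prize voucher actually is.
If it is in locker 1 (prior 1/4): locker 2 is available but not opened, probability 1/3; weight (1/4)·(1/3) = 1/12.
If it is in locker 2 (prior 1/4): locker 2 holds the prize so is unavailable; the attendant chooses uniformly among the 2 others, probability 1/2; weight (1/4)·(1/2) = 1/8.
If it is in locker 3 (prior 1/4): locker 2 is available but not opened; locker 4 gets probability (1 − 2/3)/2 = 1/6; weight (1/4)·(1/6) = 1/24.
If it is in locker 4 (prior 1/4): the attendant opened locker 4, so this case is ruled out; weight (1/4)·0 = 0.
The weights sum to 1/4.
So P(the prize voucher in locker 1 | the attendant opened locker 4) = (1/12) / (1/4) = 1/3.

1/3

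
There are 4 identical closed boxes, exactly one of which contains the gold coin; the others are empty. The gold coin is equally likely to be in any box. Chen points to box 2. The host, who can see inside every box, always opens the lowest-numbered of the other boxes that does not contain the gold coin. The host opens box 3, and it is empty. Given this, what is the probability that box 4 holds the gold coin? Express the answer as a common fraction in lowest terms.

0

Consider each possible location of the gold coin in turn.
If it is in box 1 (prior 1/4): box 3 is the lowest-numbered option available, probability 1; weight (1/4)·1 = 1/4.
If it is in either of boxes 2 and 4 (prior 1/4 each): the host would have opened box 1 instead, probability 0; weight (1/4)·0 = 0 each.
If it is in box 3 (prior 1/4): the host opened box 3, so this case is ruled out; weight (1/4)·0 = 0.
The weights sum to 1/4.
So P(the gold coin in box 4 | the host opened box 3) = 0 / (1/4) = 0.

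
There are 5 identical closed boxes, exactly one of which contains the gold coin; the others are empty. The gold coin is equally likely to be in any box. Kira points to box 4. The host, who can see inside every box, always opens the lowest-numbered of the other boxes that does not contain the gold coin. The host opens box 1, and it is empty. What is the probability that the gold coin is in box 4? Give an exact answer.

1/4

Apply Bayes' rule, conditioning on where the gold coin actually is.
If it is in box 1 (prior 1/5): the host opened box 1, so this case is ruled out; weight (1/5)·0 = 0.
If it is in any of boxes 2, 3, 4, and 5 (prior 1/5 each): box 1 is the lowest-numbered option available, probability 1; weight (1/5)·1 = 1/5 each.
The weights sum to 4/5.
So P(the gold coin in box 4 | the host opened box 1) = (1/5) / (4/5) = 1/4.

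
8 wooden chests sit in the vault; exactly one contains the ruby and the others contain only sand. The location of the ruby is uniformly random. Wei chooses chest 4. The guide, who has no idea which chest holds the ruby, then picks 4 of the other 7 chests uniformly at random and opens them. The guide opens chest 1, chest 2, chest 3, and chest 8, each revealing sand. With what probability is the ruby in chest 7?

1/4

Apply Bayes' rule, conditioning on where the ruby actually is.
If it is in any of chests 1, 2, 3, and 8 (prior 1/8 each): that chest was opened and seen not to hold the prize — ruled out; weight (1/8)·0 = 0 each.
If it is in any of chests 4, 5, 6, and 7 (prior 1/8 each): the guide picks exactly this set with probability 1/35 regardless, and none is the prize; weight (1/8)·(1/35) = 1/280 each.
The weights sum to 1/70.
So P(the ruby in chest 7 | the guide opened chest 1, chest 2, chest 3, and chest 8) = (1/280) / (1/70) = 1/4.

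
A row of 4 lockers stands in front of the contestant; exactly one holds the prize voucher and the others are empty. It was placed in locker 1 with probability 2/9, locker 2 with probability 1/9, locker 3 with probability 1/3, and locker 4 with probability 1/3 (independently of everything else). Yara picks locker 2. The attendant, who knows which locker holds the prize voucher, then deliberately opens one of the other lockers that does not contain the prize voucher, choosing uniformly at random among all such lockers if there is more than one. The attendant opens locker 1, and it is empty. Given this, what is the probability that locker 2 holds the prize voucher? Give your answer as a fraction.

Apply Bayes' rule, conditioning on where the prize voucher actually is.
If it is in locker 1 (prior 2/9): the attendant opened locker 1, so this case is ruled out; weight (2/9)·0 = 0.
If it is in locker 2 (prior 1/9): the attendant has 3 equally likely choices, so probability 1/3; weight (1/9)·(1/3) = 1/27.
If it is in either of lockers 3 and 4 (prior 1/3 each): the attendant has 2 equally likely choices, so probability 1/2; weight (1/3)·(1/2) = 1/6 each.
The weights sum to 10/27.
So P(the prize voucher in locker 2 | the attendant opened locker 1) = (1/27) / (10/27) = 1/10.

1/10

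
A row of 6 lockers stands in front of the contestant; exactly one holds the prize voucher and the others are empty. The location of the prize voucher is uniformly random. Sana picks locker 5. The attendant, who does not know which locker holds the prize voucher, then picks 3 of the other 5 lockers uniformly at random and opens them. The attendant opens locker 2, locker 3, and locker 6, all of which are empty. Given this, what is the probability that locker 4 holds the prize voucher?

1/3

Because the attendant chose which lockers to open without knowing where the prize voucher is, the choice is independent of the prize location. Learning that none of the 3 opened lockers holds the prize voucher simply rules out those 3 locations and leaves the remaining 3 lockers still equally likely by symmetry.
So P(the prize voucher in locker 4) = 1/3.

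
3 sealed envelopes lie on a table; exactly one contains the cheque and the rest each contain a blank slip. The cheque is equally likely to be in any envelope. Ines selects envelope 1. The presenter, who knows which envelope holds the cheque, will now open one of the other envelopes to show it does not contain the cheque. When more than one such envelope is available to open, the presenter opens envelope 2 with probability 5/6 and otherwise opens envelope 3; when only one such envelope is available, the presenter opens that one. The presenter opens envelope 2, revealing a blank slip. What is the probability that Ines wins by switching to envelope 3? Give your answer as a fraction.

Consider each possible location of the cheque in turn.
If it is in envelope 1 (prior 1/3): envelope 2 is available, opened with probability 5/6; weight (1/3)·(5/6) = 5/18.
If it is in envelope 2 (prior 1/3): the presenter opened envelope 2, so this case is ruled out; weight (1/3)·0 = 0.
If it is in envelope 3 (prior 1/3): only envelope 2 is available, probability 1; weight (1/3)·1 = 1/3.
The weights sum to 11/18.
So P(the cheque in envelope 3 | the presenter opened envelope 2) = (1/3) / (11/18) = 6/11.

6/11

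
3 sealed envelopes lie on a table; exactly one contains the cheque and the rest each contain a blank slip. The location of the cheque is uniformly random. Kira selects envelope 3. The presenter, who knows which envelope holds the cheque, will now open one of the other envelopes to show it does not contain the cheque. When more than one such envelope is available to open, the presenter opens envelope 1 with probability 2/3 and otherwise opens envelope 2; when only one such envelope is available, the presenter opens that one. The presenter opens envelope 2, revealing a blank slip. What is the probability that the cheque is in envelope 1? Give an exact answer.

Consider each possible location of the cheque in turn.
If it is in envelope 1 (prior 1/3): only envelope 2 is available, probability 1; weight (1/3)·1 = 1/3.
If it is in envelope 2 (prior 1/3): the presenter opened envelope 2, so this case is ruled out; weight (1/3)·0 = 0.
If it is in envelope 3 (prior 1/3): envelope 1 is available but not opened, probability 1/3; weight (1/3)·(1/3) = 1/9.
The weights sum to 4/9.
So P(the cheque in envelope 1 | the presenter opened envelope 2) = (1/3) / (4/9) = 3/4.

3/4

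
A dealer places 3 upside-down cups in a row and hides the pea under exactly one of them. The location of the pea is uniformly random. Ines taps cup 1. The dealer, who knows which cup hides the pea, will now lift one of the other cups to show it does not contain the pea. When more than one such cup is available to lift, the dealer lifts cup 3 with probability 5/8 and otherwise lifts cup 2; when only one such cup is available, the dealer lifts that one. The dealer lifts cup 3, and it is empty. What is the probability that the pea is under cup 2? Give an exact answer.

8/13

Condition on the true location of the pea.
If it is under cup 1 (prior 1/3): cup 3 is available, opened with probability 5/8; weight (1/3)·(5/8) = 5/24.
If it is under cup 2 (prior 1/3): only cup 3 is available, probability 1; weight (1/3)·1 = 1/3.
If it is under cup 3 (prior 1/3): the dealer opened cup 3, so this case is ruled out; weight (1/3)·0 = 0.
The weights sum to 13/24.
So P(the pea under cup 2 | the dealer opened cup 3) = (1/3) / (13/24) = 8/13.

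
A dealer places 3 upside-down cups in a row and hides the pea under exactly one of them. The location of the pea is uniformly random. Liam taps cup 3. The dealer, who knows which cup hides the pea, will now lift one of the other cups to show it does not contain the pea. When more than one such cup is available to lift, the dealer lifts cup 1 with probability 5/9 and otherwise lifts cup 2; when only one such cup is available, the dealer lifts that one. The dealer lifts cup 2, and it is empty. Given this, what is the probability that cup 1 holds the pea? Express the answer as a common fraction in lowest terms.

9/13

Apply Bayes' rule, conditioning on where the pea actually is.
If it is under cup 1 (prior 1/3): only cup 2 is available, probability 1; weight (1/3)·1 = 1/3.
If it is under cup 2 (prior 1/3): the dealer opened cup 2, so this case is ruled out; weight (1/3)·0 = 0.
If it is under cup 3 (prior 1/3): cup 1 is available but not opened, probability 4/9; weight (1/3)·(4/9) = 4/27.
The weights sum to 13/27.
So P(the pea under cup 1 | the dealer opened cup 2) = (1/3) / (13/27) = 9/13.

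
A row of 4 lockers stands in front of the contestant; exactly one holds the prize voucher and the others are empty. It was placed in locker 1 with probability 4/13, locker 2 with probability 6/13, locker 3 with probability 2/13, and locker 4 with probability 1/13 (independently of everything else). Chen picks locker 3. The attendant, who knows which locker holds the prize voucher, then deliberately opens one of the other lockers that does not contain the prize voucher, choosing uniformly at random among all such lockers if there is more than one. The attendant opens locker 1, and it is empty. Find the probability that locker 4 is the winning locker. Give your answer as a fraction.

Apply Bayes' rule, conditioning on where the prize voucher actually is.
If it is in locker 1 (prior 4/13): the attendant opened locker 1, so this case is ruled out; weight (4/13)·0 = 0.
If it is in locker 2 (prior 6/13): the attendant has 2 equally likely choices, so probability 1/2; weight (6/13)·(1/2) = 3/13.
If it is in locker 3 (prior 2/13): the attendant has 3 equally likely choices, so probability 1/3; weight (2/13)·(1/3) = 2/39.
If it is in locker 4 (prior 1/13): the attendant has 2 equally likely choices, so probability 1/2; weight (1/13)·(1/2) = 1/26.
The weights sum to 25/78.
So P(the prize voucher in locker 4 | the attendant opened locker 1) = (1/26) / (25/78) = 3/25.

3/25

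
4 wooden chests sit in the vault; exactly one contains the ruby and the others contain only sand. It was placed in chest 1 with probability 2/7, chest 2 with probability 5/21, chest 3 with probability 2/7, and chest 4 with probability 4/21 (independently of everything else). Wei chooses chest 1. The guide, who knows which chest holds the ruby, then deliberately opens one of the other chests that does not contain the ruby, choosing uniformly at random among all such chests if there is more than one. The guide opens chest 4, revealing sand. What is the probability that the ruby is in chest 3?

Condition on the true location of the ruby.
If it is in chest 1 (prior 2/7): the guide has 3 equally likely choices, so probability 1/3; weight (2/7)·(1/3) = 2/21.
If it is in chest 2 (prior 5/21): the guide has 2 equally likely choices, so probability 1/2; weight (5/21)·(1/2) = 5/42.
If it is in chest 3 (prior 2/7): the guide has 2 equally likely choices, so probability 1/2; weight (2/7)·(1/2) = 1/7.
If it is in chest 4 (prior 4/21): the guide opened chest 4, so this case is ruled out; weight (4/21)·0 = 0.
The weights sum to 5/14.
So P(the ruby in chest 3 | the guide opened chest 4) = (1/7) / (5/14) = 2/5.

2/5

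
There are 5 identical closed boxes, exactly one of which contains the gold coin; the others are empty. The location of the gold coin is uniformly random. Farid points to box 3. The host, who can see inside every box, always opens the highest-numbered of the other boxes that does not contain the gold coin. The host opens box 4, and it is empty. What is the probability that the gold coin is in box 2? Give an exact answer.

0

Apply Bayes' rule, conditioning on where the gold coin actually is.
If it is in any of boxes 1, 2, and 3 (prior 1/5 each): the host would have opened box 5 instead, probability 0; weight (1/5)·0 = 0 each.
If it is in box 4 (prior 1/5): the host opened box 4, so this case is ruled out; weight (1/5)·0 = 0.
If it is in box 5 (prior 1/5): box 4 is the highest-numbered option available, probability 1; weight (1/5)·1 = 1/5.
The weights sum to 1/5.
So P(the gold coin in box 2 | the host opened box 4) = 0 / (1/5) = 0.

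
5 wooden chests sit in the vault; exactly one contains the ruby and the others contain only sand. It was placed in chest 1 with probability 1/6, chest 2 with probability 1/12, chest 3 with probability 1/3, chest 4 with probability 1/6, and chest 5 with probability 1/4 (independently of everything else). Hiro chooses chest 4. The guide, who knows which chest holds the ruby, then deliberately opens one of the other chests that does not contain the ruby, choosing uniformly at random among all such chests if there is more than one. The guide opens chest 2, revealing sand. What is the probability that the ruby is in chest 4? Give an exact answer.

1/7

Consider each possible location of the ruby in turn.
If it is in chest 1 (prior 1/6): the guide has 3 equally likely choices, so probability 1/3; weight (1/6)·(1/3) = 1/18.
If it is in chest 2 (prior 1/12): the guide opened chest 2, so this case is ruled out; weight (1/12)·0 = 0.
If it is in chest 3 (prior 1/3): the guide has 3 equally likely choices, so probability 1/3; weight (1/3)·(1/3) = 1/9.
If it is in chest 4 (prior 1/6): the guide has 4 equally likely choices, so probability 1/4; weight (1/6)·(1/4) = 1/24.
If it is in chest 5 (prior 1/4): the guide has 3 equally likely choices, so probability 1/3; weight (1/4)·(1/3) = 1/12.
The weights sum to 7/24.
So P(the ruby in chest 4 | the guide opened chest 2) = (1/24) / (7/24) = 1/7.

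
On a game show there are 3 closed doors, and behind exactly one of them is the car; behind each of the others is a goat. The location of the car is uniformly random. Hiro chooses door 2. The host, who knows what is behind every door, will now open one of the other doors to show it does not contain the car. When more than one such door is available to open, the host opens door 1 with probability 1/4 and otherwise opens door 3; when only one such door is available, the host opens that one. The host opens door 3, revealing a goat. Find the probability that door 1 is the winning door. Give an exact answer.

Condition on the true location of the car.
If it is behind door 1 (prior 1/3): only door 3 is available, probability 1; weight (1/3)·1 = 1/3.
If it is behind door 2 (prior 1/3): door 1 is available but not opened, probability 3/4; weight (1/3)·(3/4) = 1/4.
If it is behind door 3 (prior 1/3): the host opened door 3, so this case is ruled out; weight (1/3)·0 = 0.
The weights sum to 7/12.
So P(the car behind door 1 | the host opened door 3) = (1/3) / (7/12) = 4/7.

4/7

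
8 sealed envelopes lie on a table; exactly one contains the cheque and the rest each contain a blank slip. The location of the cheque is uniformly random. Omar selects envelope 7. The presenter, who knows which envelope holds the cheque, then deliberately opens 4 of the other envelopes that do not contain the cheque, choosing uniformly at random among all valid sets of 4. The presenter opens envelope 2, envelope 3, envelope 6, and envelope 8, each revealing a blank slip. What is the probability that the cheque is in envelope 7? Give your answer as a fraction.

1/8

Apply Bayes' rule, conditioning on where the cheque actually is.
If it is in any of envelopes 1, 4, and 5 (prior 1/8 each): the presenter has 15 equally likely choices, so probability 1/15; weight (1/8)·(1/15) = 1/120 each.
If it is in any of envelopes 2, 3, 6, and 8 (prior 1/8 each): that envelope was opened and seen not to hold the prize — ruled out; weight (1/8)·0 = 0 each.
If it is in envelope 7 (prior 1/8): the presenter has 35 equally likely choices, so probability 1/35; weight (1/8)·(1/35) = 1/280.
The weights sum to 1/35.
So P(the cheque in envelope 7 | the presenter opened envelope 2, envelope 3, envelope 6, and envelope 8) = (1/280) / (1/35) = 1/8.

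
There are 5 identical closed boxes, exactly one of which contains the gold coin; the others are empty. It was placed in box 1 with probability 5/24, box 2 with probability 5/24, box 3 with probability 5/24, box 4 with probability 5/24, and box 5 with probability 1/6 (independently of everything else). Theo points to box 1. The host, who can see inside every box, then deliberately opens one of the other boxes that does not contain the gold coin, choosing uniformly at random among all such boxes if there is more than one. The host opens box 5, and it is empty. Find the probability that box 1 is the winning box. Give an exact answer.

Apply Bayes' rule, conditioning on where the gold coin actually is.
If it is in box 1 (prior 5/24): the host has 4 equally likely choices, so probability 1/4; weight (5/24)·(1/4) = 5/96.
If it is in any of boxes 2, 3, and 4 (prior 5/24 each): the host has 3 equally likely choices, so probability 1/3; weight (5/24)·(1/3) = 5/72 each.
If it is in box 5 (prior 1/6): the host opened box 5, so this case is ruled out; weight (1/6)·0 = 0.
The weights sum to 25/96.
So P(the gold coin in box 1 | the host opened box 5) = (5/96) / (25/96) = 1/5.

1/5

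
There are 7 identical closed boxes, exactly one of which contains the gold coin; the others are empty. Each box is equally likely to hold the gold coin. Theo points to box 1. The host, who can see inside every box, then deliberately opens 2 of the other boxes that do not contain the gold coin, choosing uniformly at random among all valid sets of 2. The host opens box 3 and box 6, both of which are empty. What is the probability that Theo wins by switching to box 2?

Consider each possible location of the gold coin in turn.
If it is in box 1 (prior 1/7): the host has 15 equally likely choices, so probability 1/15; weight (1/7)·(1/15) = 1/105.
If it is in any of boxes 2, 4, 5, and 7 (prior 1/7 each): the host has 10 equally likely choices, so probability 1/10; weight (1/7)·(1/10) = 1/70 each.
If it is in either of boxes 3 and 6 (prior 1/7 each): that box was opened and seen not to hold the prize — ruled out; weight (1/7)·0 = 0 each.
The weights sum to 1/15.
So P(the gold coin in box 2 | the host opened box 3 and box 6) = (1/70) / (1/15) = 3/14.

3/14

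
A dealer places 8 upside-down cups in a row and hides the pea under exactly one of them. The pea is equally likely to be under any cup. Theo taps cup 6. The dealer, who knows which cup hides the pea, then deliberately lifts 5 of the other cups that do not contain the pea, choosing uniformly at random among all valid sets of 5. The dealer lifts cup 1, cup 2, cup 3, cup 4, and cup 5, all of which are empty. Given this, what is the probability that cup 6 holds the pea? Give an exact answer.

Consider each possible location of the pea in turn.
If it is under any of cups 1, 2, 3, 4, and 5 (prior 1/8 each): that cup was opened and seen not to hold the prize — ruled out; weight (1/8)·0 = 0 each.
If it is under cup 6 (prior 1/8): the dealer has 21 equally likely choices, so probability 1/21; weight (1/8)·(1/21) = 1/168.
If it is under either of cups 7 and 8 (prior 1/8 each): the dealer has 6 equally likely choices, so probability 1/6; weight (1/8)·(1/6) = 1/48 each.
The weights sum to 1/21.
So P(the pea under cup 6 | the dealer opened cup 1, cup 2, cup 3, cup 4, and cup 5) = (1/168) / (1/21) = 1/8.

1/8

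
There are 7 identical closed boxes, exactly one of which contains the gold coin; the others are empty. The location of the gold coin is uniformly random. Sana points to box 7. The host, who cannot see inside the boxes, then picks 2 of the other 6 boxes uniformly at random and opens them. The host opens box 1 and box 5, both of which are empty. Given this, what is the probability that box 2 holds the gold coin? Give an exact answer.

Because the host chose which boxes to open without knowing where the gold coin is, the choice is independent of the prize location. Learning that none of the 2 opened boxes holds the gold coin simply rules out those 2 locations and leaves the remaining 5 boxes still equally likely by symmetry.
So P(the gold coin in box 2) = 1/5.

1/5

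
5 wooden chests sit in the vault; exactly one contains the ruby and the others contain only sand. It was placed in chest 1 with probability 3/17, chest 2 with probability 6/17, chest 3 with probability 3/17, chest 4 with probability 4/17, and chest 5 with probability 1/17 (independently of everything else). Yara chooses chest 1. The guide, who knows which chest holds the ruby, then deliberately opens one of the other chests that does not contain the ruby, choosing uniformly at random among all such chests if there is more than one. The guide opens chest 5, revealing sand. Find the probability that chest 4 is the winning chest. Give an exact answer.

16/61

Condition on the true location of the ruby.
If it is in chest 1 (prior 3/17): the guide has 4 equally likely choices, so probability 1/4; weight (3/17)·(1/4) = 3/68.
If it is in chest 2 (prior 6/17): the guide has 3 equally likely choices, so probability 1/3; weight (6/17)·(1/3) = 2/17.
If it is in chest 3 (prior 3/17): the guide has 3 equally likely choices, so probability 1/3; weight (3/17)·(1/3) = 1/17.
If it is in chest 4 (prior 4/17): the guide has 3 equally likely choices, so probability 1/3; weight (4/17)·(1/3) = 4/51.
If it is in chest 5 (prior 1/17): the guide opened chest 5, so this case is ruled out; weight (1/17)·0 = 0.
The weights sum to 61/204.
So P(the ruby in chest 4 | the guide opened chest 5) = (4/51) / (61/204) = 16/61.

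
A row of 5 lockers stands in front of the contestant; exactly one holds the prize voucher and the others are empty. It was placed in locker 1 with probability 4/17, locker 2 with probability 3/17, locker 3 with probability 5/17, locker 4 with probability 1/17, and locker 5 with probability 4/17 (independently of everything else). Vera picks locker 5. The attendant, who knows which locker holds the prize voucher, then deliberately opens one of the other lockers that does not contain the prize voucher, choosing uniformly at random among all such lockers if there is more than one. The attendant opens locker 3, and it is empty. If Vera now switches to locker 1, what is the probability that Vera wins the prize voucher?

4/11

Consider each possible location of the prize voucher in turn.
If it is in locker 1 (prior 4/17): the attendant has 3 equally likely choices, so probability 1/3; weight (4/17)·(1/3) = 4/51.
If it is in locker 2 (prior 3/17): the attendant has 3 equally likely choices, so probability 1/3; weight (3/17)·(1/3) = 1/17.
If it is in locker 3 (prior 5/17): the attendant opened locker 3, so this case is ruled out; weight (5/17)·0 = 0.
If it is in locker 4 (prior 1/17): the attendant has 3 equally likely choices, so probability 1/3; weight (1/17)·(1/3) = 1/51.
If it is in locker 5 (prior 4/17): the attendant has 4 equally likely choices, so probability 1/4; weight (4/17)·(1/4) = 1/17.
The weights sum to 11/51.
So P(the prize voucher in locker 1 | the attendant opened locker 3) = (4/51) / (11/51) = 4/11.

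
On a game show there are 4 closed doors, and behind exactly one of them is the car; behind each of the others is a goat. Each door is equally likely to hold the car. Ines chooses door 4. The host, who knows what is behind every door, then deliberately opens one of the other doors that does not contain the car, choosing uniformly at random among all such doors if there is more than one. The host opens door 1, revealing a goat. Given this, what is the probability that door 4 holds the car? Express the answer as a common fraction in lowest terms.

Apply Bayes' rule, conditioning on where the car actually is.
If it is behind door 1 (prior 1/4): the host opened door 1, so this case is ruled out; weight (1/4)·0 = 0.
If it is behind either of doors 2 and 3 (prior 1/4 each): the host has 2 equally likely choices, so probability 1/2; weight (1/4)·(1/2) = 1/8 each.
If it is behind door 4 (prior 1/4): the host has 3 equally likely choices, so probability 1/3; weight (1/4)·(1/3) = 1/12.
The weights sum to 1/3.
So P(the car behind door 4 | the host opened door 1) = (1/12) / (1/3) = 1/4.

1/4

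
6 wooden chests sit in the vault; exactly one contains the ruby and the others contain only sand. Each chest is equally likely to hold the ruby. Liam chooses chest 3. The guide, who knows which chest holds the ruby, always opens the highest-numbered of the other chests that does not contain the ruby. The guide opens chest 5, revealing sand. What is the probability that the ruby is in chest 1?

0

Condition on the true location of the ruby.
If it is in any of chests 1, 2, 3, and 4 (prior 1/6 each): the guide would have opened chest 6 instead, probability 0; weight (1/6)·0 = 0 each.
If it is in chest 5 (prior 1/6): the guide opened chest 5, so this case is ruled out; weight (1/6)·0 = 0.
If it is in chest 6 (prior 1/6): chest 5 is the highest-numbered option available, probability 1; weight (1/6)·1 = 1/6.
The weights sum to 1/6.
So P(the ruby in chest 1 | the guide opened chest 5) = 0 / (1/6) = 0.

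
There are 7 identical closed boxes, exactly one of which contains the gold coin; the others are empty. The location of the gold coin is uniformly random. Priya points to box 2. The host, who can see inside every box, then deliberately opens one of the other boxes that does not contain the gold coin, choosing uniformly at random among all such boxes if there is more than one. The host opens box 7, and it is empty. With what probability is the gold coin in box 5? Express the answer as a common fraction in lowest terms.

Consider each possible location of the gold coin in turn.
If it is in any of boxes 1, 3, 4, 5, and 6 (prior 1/7 each): the host has 5 equally likely choices, so probability 1/5; weight (1/7)·(1/5) = 1/35 each.
If it is in box 2 (prior 1/7): the host has 6 equally likely choices, so probability 1/6; weight (1/7)·(1/6) = 1/42.
If it is in box 7 (prior 1/7): the host opened box 7, so this case is ruled out; weight (1/7)·0 = 0.
The weights sum to 1/6.
So P(the gold coin in box 5 | the host opened box 7) = (1/35) / (1/6) = 6/35.

6/35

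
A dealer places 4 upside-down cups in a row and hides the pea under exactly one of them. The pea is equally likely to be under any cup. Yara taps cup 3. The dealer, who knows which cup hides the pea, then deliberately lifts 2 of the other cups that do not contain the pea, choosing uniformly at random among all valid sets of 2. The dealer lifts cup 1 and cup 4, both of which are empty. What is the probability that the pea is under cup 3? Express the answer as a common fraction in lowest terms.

Condition on the true location of the pea.
If it is under either of cups 1 and 4 (prior 1/4 each): that cup was opened and seen not to hold the prize — ruled out; weight (1/4)·0 = 0 each.
If it is under cup 2 (prior 1/4): the dealer has no choice, probability 1; weight (1/4)·1 = 1/4.
If it is under cup 3 (prior 1/4): the dealer has 3 equally likely choices, so probability 1/3; weight (1/4)·(1/3) = 1/12.
The weights sum to 1/3.
So P(the pea under cup 3 | the dealer opened cup 1 and cup 4) = (1/12) / (1/3) = 1/4.

1/4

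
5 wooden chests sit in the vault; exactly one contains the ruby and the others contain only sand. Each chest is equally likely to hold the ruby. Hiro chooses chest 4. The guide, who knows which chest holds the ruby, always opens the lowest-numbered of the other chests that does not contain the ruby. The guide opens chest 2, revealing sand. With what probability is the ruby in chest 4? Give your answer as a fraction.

0

Condition on the true location of the ruby.
If it is in chest 1 (prior 1/5): chest 2 is the lowest-numbered option available, probability 1; weight (1/5)·1 = 1/5.
If it is in chest 2 (prior 1/5): the guide opened chest 2, so this case is ruled out; weight (1/5)·0 = 0.
If it is in any of chests 3, 4, and 5 (prior 1/5 each): the guide would have opened chest 1 instead, probability 0; weight (1/5)·0 = 0 each.
The weights sum to 1/5.
So P(the ruby in chest 4 | the guide opened chest 2) = 0 / (1/5) = 0.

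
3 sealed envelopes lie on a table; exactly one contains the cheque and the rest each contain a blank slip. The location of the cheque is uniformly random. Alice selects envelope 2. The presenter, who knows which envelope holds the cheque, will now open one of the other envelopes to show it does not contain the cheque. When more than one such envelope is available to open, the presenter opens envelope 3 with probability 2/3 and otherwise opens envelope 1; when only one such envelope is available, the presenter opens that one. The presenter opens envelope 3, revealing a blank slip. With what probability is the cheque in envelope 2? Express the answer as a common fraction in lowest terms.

2/5

Apply Bayes' rule, conditioning on where the cheque actually is.
If it is in envelope 1 (prior 1/3): only envelope 3 is available, probability 1; weight (1/3)·1 = 1/3.
If it is in envelope 2 (prior 1/3): envelope 3 is available, opened with probability 2/3; weight (1/3)·(2/3) = 2/9.
If it is in envelope 3 (prior 1/3): the presenter opened envelope 3, so this case is ruled out; weight (1/3)·0 = 0.
The weights sum to 5/9.
So P(the cheque in envelope 2 | the presenter opened envelope 3) = (2/9) / (5/9) = 2/5.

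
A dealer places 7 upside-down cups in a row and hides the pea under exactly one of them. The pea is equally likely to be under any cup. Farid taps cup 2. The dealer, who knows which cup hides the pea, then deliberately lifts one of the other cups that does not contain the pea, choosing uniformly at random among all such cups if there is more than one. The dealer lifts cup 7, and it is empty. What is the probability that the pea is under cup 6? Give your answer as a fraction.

6/35

Consider each possible location of the pea in turn.
If it is under any of cups 1, 3, 4, 5, and 6 (prior 1/7 each): the dealer has 5 equally likely choices, so probability 1/5; weight (1/7)·(1/5) = 1/35 each.
If it is under cup 2 (prior 1/7): the dealer has 6 equally likely choices, so probability 1/6; weight (1/7)·(1/6) = 1/42.
If it is under cup 7 (prior 1/7): the dealer opened cup 7, so this case is ruled out; weight (1/7)·0 = 0.
The weights sum to 1/6.
So P(the pea under cup 6 | the dealer opened cup 7) = (1/35) / (1/6) = 6/35.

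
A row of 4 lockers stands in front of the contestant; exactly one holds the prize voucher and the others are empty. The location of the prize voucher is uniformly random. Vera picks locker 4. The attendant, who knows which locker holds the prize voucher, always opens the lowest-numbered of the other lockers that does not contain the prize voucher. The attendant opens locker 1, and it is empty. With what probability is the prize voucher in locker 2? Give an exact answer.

1/3

Consider each possible location of the prize voucher in turn.
If it is in locker 1 (prior 1/4): the attendant opened locker 1, so this case is ruled out; weight (1/4)·0 = 0.
If it is in any of lockers 2, 3, and 4 (prior 1/4 each): locker 1 is the lowest-numbered option available, probability 1; weight (1/4)·1 = 1/4 each.
The weights sum to 3/4.
So P(the prize voucher in locker 2 | the attendant opened locker 1) = (1/4) / (3/4) = 1/3.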